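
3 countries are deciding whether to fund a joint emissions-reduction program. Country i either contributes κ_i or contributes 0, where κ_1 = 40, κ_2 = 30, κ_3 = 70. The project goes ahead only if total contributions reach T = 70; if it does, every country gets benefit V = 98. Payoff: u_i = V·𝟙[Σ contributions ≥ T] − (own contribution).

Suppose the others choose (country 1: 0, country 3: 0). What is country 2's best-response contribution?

0

Others' total = 0. Even contributing 30 gives 30 < 70: no benefit either way.
Best response: 0.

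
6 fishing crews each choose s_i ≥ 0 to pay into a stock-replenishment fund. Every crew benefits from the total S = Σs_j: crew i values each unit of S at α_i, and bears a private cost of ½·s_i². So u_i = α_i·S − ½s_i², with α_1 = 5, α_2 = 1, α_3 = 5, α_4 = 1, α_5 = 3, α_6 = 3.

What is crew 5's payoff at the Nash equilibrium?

49.5

Crew i's FOC: ∂u_i/∂s_i = α_i − s_i = 0, so s_i* = α_i.
NE contributions = (5, 1, 5, 1, 3, 3); S = 18.
u_5 = α_5·S − ½·(s_5)² = 3·18 − ½·3² = 49.5.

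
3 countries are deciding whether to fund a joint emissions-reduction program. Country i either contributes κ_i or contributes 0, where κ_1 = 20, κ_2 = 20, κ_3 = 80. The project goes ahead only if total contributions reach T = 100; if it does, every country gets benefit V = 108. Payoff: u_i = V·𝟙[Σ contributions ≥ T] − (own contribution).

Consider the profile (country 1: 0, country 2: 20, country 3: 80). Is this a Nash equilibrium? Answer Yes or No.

Yes

Total = 100 ≥ 100: provided.
Country 1 (pledges 0, payoff 108): pledging 20 → total 120, payoff 88. No gain.
Country 2 (pledges 20, payoff 88): dropping to 0 → total 80, payoff 0. No gain.
Country 3 (pledges 80, payoff 28): dropping to 0 → total 20, payoff 0. No gain.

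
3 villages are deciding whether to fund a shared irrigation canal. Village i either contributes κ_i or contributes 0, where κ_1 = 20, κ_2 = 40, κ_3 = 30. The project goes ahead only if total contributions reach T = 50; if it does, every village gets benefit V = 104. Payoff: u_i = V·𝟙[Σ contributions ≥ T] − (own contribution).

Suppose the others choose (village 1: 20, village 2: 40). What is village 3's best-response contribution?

Others' total = 60 ≥ 50; contributing adds cost 30 for no extra benefit.
Best response: 0.

0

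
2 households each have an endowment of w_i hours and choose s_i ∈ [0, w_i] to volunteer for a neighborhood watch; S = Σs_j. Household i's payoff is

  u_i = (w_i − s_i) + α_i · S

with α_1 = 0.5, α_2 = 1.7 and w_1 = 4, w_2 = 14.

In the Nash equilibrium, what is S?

∂u_i/∂s_i = α_i − 1, so household i contributes w_i if α_i > 1, else 0.
α_i > 1 for i ∈ {2}; NE contributions (0, 14), S = 14.

14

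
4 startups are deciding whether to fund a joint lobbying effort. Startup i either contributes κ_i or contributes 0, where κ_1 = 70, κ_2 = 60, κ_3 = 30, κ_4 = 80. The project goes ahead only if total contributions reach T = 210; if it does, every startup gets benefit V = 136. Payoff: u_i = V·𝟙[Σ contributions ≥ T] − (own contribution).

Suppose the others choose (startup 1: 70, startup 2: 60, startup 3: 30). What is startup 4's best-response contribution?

80

Others' total = 160. Contributing 80 brings total to 240 ≥ 210: gain V − κ_4 = 56.
Best response: 80.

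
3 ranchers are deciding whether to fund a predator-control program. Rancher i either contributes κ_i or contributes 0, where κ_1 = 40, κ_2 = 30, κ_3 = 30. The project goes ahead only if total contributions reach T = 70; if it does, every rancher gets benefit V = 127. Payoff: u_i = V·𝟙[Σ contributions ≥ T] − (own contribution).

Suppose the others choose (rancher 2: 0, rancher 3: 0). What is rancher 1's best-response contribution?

0

Others' total = 0. Even contributing 40 gives 40 < 70: no benefit either way.
Best response: 0.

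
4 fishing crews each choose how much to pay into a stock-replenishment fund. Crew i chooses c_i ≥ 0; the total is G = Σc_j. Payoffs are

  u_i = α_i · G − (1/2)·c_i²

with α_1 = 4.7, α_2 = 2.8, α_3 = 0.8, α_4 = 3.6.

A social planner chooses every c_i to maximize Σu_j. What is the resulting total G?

Planner FOC: ∂(Σu_j)/∂c_i = (Σα_j) − c_i = 0, so c_i^SO = Σα_j = 11.9 for every i; G^SO = 47.6.

47.6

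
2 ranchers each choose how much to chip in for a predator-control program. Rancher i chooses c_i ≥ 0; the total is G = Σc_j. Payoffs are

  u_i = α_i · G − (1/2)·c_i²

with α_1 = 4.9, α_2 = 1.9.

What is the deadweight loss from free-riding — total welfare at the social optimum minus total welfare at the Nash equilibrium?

13.81

Rancher i's FOC: ∂u_i/∂c_i = α_i − c_i = 0, so c_i* = α_i.
NE contributions = (4.9, 1.9); G = 6.8.
W^NE = (Σα)·G − ½Σα_i² = 6.8² − ½·27.62 = 32.43.
Planner sets c_i = Σα_j = 6.8 for every i, so G^SO = 2·6.8 = 13.6.
W^SO = (Σα)·G^SO − ½·2·(Σα)² = (2/2)·6.8² = 46.24.
Deadweight loss = W^SO − W^NE = 13.81.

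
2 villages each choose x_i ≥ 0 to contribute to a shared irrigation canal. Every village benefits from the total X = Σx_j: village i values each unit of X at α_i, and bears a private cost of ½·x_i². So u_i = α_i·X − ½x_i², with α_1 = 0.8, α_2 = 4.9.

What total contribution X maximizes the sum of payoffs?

11.4

Planner FOC: ∂(Σu_j)/∂x_i = (Σα_j) − x_i = 0, so x_i^SO = Σα_j = 5.7 for every i; X^SO = 11.4.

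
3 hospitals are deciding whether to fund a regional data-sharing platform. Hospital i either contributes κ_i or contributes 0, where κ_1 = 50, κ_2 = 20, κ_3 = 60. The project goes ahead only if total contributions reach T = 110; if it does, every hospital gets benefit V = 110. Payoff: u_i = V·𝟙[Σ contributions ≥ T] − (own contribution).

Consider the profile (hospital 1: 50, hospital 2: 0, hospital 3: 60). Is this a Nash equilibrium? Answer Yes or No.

Yes

Total = 110 ≥ 110: provided.
Hospital 1 (pledges 50, payoff 60): dropping to 0 → total 60, payoff 0. No gain.
Hospital 2 (pledges 0, payoff 110): pledging 20 → total 130, payoff 90. No gain.
Hospital 3 (pledges 60, payoff 50): dropping to 0 → total 50, payoff 0. No gain.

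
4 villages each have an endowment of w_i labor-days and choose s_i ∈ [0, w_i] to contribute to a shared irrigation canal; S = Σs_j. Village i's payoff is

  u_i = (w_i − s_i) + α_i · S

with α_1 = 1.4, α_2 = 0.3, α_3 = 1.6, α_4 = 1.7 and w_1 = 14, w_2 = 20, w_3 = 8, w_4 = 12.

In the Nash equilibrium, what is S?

∂u_i/∂s_i = α_i − 1, so village i contributes w_i if α_i > 1, else 0.
α_i > 1 for i ∈ {1, 3, 4}; NE contributions (14, 0, 8, 12), S = 34.

34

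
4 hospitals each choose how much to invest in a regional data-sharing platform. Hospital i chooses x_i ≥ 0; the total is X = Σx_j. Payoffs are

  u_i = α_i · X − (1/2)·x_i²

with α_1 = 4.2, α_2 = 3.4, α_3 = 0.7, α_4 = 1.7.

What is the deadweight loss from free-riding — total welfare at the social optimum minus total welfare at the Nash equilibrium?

116.29

Hospital i's FOC: ∂u_i/∂x_i = α_i − x_i = 0, so x_i* = α_i.
NE contributions = (4.2, 3.4, 0.7, 1.7); X = 10.
W^NE = (Σα)·X − ½Σα_i² = 10² − ½·32.58 = 83.71.
Planner sets x_i = Σα_j = 10 for every i, so X^SO = 4·10 = 40.
W^SO = (Σα)·X^SO − ½·4·(Σα)² = (4/2)·10² = 200.
Deadweight loss = W^SO − W^NE = 116.29.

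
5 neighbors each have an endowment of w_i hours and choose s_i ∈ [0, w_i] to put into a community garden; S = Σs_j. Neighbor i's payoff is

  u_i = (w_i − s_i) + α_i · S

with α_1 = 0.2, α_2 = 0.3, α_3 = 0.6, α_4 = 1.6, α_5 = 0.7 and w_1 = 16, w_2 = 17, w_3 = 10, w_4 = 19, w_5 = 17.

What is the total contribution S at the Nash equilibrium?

19

∂u_i/∂s_i = α_i − 1, so neighbor i contributes w_i if α_i > 1, else 0.
α_i > 1 for i ∈ {4}; NE contributions (0, 0, 0, 19, 0), S = 19.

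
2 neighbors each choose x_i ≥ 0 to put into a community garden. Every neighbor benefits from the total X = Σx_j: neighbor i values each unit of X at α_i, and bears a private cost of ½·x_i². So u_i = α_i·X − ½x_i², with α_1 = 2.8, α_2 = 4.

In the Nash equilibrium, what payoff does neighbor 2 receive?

Neighbor i's FOC: ∂u_i/∂x_i = α_i − x_i = 0, so x_i* = α_i.
NE contributions = (2.8, 4); X = 6.8.
u_2 = α_2·X − ½·(x_2)² = 4·6.8 − ½·4² = 19.2.

19.2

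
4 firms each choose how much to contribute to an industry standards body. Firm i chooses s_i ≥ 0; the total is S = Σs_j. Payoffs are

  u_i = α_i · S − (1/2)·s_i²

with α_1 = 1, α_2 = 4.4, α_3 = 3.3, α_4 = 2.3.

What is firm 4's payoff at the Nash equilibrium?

Firm i's FOC: ∂u_i/∂s_i = α_i − s_i = 0, so s_i* = α_i.
NE contributions = (1, 4.4, 3.3, 2.3); S = 11.
u_4 = α_4·S − ½·(s_4)² = 2.3·11 − ½·2.3² = 22.655.

22.655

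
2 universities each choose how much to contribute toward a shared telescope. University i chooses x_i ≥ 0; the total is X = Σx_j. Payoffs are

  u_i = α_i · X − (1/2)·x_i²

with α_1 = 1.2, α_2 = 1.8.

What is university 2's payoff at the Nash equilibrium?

University i's FOC: ∂u_i/∂x_i = α_i − x_i = 0, so x_i* = α_i.
NE contributions = (1.2, 1.8); X = 3.
u_2 = α_2·X − ½·(x_2)² = 1.8·3 − ½·1.8² = 3.78.

3.78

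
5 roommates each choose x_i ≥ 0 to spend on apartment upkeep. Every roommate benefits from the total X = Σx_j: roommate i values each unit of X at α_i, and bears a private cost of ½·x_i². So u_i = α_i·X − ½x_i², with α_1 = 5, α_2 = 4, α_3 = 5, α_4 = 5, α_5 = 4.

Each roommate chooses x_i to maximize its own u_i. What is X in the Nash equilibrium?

23

Roommate i's FOC: ∂u_i/∂x_i = α_i − x_i = 0, so x_i* = α_i.
NE contributions = (5, 4, 5, 5, 4); X = 23.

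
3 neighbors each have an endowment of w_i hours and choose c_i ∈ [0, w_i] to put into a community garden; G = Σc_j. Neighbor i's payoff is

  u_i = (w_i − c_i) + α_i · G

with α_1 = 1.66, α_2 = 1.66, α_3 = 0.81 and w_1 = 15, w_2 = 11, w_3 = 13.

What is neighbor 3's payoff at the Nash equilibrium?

34.06

∂u_i/∂c_i = α_i − 1, so neighbor i contributes w_i if α_i > 1, else 0.
α_i > 1 for i ∈ {1, 2}; NE contributions (15, 11, 0), G = 26.
u_3 = (13 − 0) + 0.81·26 = 34.06.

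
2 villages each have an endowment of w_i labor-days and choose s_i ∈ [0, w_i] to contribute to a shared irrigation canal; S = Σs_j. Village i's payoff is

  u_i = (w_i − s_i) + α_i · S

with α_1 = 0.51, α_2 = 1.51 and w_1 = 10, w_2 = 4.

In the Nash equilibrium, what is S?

∂u_i/∂s_i = α_i − 1, so village i contributes w_i if α_i > 1, else 0.
α_i > 1 for i ∈ {2}; NE contributions (0, 4), S = 4.

4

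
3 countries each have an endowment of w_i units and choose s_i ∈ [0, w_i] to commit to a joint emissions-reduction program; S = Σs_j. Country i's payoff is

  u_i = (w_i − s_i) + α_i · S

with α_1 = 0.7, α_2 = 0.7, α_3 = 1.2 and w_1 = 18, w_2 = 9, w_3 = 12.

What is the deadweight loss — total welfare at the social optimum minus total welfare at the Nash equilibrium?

43.2

∂u_i/∂s_i = α_i − 1, so country i contributes w_i if α_i > 1, else 0.
α_i > 1 for i ∈ {3}; NE contributions (0, 0, 12), S = 12.
W^NE = Σw_i − S^NE + (Σα_i)·S^NE = 39 + 1.6·12 = 58.2.
Planner: ∂(Σu_j)/∂s_i = Σα_j − 1 = 1.6 > 0, so everyone contributes w_i; S^SO = 39, W^SO = 39 + 1.6·39 = 101.4.
Deadweight loss = 43.2.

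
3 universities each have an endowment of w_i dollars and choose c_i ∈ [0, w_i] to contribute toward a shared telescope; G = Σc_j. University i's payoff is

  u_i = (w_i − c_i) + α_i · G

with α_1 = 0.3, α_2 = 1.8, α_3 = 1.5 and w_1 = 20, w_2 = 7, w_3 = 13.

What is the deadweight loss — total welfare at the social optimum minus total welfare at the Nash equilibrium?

52

∂u_i/∂c_i = α_i − 1, so university i contributes w_i if α_i > 1, else 0.
α_i > 1 for i ∈ {2, 3}; NE contributions (0, 7, 13), G = 20.
W^NE = Σw_i − G^NE + (Σα_i)·G^NE = 40 + 2.6·20 = 92.
Planner: ∂(Σu_j)/∂c_i = Σα_j − 1 = 2.6 > 0, so everyone contributes w_i; G^SO = 40, W^SO = 40 + 2.6·40 = 144.
Deadweight loss = 52.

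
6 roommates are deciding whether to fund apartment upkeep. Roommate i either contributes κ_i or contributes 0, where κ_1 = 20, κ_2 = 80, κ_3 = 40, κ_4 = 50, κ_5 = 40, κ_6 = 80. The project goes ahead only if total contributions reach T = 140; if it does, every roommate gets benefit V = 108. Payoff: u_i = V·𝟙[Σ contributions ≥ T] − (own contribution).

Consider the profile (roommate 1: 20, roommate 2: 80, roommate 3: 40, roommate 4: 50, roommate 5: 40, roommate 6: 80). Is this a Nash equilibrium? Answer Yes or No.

Total = 310 ≥ 140: provided.
Roommate 1 (pledges 20, payoff 88): dropping to 0 → total 290, payoff 108. Profitable deviation.

No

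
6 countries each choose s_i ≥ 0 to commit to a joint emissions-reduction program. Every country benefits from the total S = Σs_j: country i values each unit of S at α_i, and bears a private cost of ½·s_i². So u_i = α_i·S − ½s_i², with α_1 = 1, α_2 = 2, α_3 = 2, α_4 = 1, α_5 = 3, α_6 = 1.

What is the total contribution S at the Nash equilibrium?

10

Country i's FOC: ∂u_i/∂s_i = α_i − s_i = 0, so s_i* = α_i.
NE contributions = (1, 2, 2, 1, 3, 1); S = 10.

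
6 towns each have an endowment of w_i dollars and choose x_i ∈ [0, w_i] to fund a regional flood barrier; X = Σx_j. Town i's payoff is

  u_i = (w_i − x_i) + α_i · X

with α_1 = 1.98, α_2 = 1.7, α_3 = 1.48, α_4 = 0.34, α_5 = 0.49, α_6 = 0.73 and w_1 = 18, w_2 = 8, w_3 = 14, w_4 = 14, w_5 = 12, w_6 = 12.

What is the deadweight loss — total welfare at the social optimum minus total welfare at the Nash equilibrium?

217.36

∂u_i/∂x_i = α_i − 1, so town i contributes w_i if α_i > 1, else 0.
α_i > 1 for i ∈ {1, 2, 3}; NE contributions (18, 8, 14, 0, 0, 0), X = 40.
W^NE = Σw_i − X^NE + (Σα_i)·X^NE = 78 + 5.72·40 = 306.8.
Planner: ∂(Σu_j)/∂x_i = Σα_j − 1 = 5.72 > 0, so everyone contributes w_i; X^SO = 78, W^SO = 78 + 5.72·78 = 524.16.
Deadweight loss = 217.36.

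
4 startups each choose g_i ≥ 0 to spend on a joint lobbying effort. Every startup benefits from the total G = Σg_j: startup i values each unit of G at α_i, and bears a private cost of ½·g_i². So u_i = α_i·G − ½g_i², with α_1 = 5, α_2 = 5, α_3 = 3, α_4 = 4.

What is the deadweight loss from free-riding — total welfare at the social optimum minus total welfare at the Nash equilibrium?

326.5

Startup i's FOC: ∂u_i/∂g_i = α_i − g_i = 0, so g_i* = α_i.
NE contributions = (5, 5, 3, 4); G = 17.
W^NE = (Σα)·G − ½Σα_i² = 17² − ½·75 = 251.5.
Planner sets g_i = Σα_j = 17 for every i, so G^SO = 4·17 = 68.
W^SO = (Σα)·G^SO − ½·4·(Σα)² = (4/2)·17² = 578.
Deadweight loss = W^SO − W^NE = 326.5.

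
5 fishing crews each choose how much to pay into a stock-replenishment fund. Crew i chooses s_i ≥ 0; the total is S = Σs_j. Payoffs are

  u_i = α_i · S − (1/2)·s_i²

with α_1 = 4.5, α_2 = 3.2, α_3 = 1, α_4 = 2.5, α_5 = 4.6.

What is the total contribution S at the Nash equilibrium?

Crew i's FOC: ∂u_i/∂s_i = α_i − s_i = 0, so s_i* = α_i.
NE contributions = (4.5, 3.2, 1, 2.5, 4.6); S = 15.8.

15.8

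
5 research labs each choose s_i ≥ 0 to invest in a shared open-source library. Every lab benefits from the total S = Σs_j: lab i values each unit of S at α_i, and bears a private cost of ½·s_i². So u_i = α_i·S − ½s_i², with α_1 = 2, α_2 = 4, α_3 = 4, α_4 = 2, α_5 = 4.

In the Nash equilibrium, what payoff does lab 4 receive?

30

Lab i's FOC: ∂u_i/∂s_i = α_i − s_i = 0, so s_i* = α_i.
NE contributions = (2, 4, 4, 2, 4); S = 16.
u_4 = α_4·S − ½·(s_4)² = 2·16 − ½·2² = 30.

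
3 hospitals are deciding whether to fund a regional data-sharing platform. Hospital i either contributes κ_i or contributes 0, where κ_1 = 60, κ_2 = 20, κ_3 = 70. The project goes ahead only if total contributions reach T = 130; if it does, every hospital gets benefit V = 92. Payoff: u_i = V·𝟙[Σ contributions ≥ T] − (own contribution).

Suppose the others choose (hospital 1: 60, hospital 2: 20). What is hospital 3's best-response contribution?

Others' total = 80. Contributing 70 brings total to 150 ≥ 130: gain V − κ_3 = 22.
Best response: 70.

70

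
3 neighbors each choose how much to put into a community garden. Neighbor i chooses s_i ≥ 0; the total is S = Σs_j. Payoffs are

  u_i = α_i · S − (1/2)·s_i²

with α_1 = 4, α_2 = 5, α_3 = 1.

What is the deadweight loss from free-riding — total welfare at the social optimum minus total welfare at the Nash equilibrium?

71

Neighbor i's FOC: ∂u_i/∂s_i = α_i − s_i = 0, so s_i* = α_i.
NE contributions = (4, 5, 1); S = 10.
W^NE = (Σα)·S − ½Σα_i² = 10² − ½·42 = 79.
Planner sets s_i = Σα_j = 10 for every i, so S^SO = 3·10 = 30.
W^SO = (Σα)·S^SO − ½·3·(Σα)² = (3/2)·10² = 150.
Deadweight loss = W^SO − W^NE = 71.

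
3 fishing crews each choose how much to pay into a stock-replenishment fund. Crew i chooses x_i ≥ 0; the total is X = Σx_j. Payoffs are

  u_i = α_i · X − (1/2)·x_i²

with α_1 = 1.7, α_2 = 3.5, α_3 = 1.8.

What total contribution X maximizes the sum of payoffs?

21

Planner FOC: ∂(Σu_j)/∂x_i = (Σα_j) − x_i = 0, so x_i^SO = Σα_j = 7 for every i; X^SO = 21.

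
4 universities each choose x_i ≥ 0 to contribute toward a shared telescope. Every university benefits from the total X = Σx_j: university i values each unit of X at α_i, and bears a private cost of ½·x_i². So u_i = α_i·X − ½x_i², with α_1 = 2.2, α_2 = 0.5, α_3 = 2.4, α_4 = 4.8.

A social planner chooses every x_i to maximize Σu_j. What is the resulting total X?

Planner FOC: ∂(Σu_j)/∂x_i = (Σα_j) − x_i = 0, so x_i^SO = Σα_j = 9.9 for every i; X^SO = 39.6.

39.6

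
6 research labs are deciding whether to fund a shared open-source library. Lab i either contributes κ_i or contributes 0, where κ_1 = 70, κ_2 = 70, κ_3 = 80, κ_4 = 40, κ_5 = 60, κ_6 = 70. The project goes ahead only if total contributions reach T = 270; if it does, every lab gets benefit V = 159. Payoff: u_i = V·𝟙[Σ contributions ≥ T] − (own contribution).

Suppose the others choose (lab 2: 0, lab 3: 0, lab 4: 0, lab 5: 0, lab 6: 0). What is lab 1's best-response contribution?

0

Others' total = 0. Even contributing 70 gives 70 < 270: no benefit either way.
Best response: 0.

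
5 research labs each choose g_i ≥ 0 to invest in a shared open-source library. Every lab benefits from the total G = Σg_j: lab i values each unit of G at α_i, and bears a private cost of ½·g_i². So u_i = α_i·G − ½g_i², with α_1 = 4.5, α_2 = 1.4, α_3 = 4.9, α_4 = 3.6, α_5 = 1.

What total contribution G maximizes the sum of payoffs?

Planner FOC: ∂(Σu_j)/∂g_i = (Σα_j) − g_i = 0, so g_i^SO = Σα_j = 15.4 for every i; G^SO = 77.

77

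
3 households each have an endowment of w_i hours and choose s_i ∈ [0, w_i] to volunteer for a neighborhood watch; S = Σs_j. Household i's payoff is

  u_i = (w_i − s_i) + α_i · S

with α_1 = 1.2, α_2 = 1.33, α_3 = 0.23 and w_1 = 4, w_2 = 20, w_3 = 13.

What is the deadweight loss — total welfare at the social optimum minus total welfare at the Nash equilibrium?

∂u_i/∂s_i = α_i − 1, so household i contributes w_i if α_i > 1, else 0.
α_i > 1 for i ∈ {1, 2}; NE contributions (4, 20, 0), S = 24.
W^NE = Σw_i − S^NE + (Σα_i)·S^NE = 37 + 1.76·24 = 79.24.
Planner: ∂(Σu_j)/∂s_i = Σα_j − 1 = 1.76 > 0, so everyone contributes w_i; S^SO = 37, W^SO = 37 + 1.76·37 = 102.12.
Deadweight loss = 22.88.

22.88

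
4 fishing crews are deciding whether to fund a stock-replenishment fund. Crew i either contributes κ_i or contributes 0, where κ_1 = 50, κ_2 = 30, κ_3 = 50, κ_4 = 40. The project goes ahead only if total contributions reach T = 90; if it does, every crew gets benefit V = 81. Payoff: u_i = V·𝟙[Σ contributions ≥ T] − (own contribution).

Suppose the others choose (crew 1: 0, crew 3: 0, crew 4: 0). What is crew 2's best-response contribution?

Others' total = 0. Even contributing 30 gives 30 < 90: no benefit either way.
Best response: 0.

0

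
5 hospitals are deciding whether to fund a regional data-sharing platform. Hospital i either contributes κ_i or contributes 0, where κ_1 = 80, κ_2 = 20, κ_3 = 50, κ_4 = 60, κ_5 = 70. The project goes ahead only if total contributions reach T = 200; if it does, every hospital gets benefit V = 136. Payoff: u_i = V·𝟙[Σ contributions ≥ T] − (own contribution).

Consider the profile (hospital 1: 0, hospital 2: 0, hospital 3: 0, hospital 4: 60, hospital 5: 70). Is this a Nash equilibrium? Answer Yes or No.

No

Total = 130 < 200: not provided.
Hospital 1 (pledges 0, payoff 0): pledging 80 → total 210, payoff 56. Profitable deviation.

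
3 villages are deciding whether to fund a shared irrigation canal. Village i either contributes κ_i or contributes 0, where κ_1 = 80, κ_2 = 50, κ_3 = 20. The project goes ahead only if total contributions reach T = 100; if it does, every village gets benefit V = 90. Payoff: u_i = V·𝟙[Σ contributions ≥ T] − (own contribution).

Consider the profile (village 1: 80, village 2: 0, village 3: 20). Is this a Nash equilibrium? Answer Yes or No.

Total = 100 ≥ 100: provided.
Village 1 (pledges 80, payoff 10): dropping to 0 → total 20, payoff 0. No gain.
Village 2 (pledges 0, payoff 90): pledging 50 → total 150, payoff 40. No gain.
Village 3 (pledges 20, payoff 70): dropping to 0 → total 80, payoff 0. No gain.

Yes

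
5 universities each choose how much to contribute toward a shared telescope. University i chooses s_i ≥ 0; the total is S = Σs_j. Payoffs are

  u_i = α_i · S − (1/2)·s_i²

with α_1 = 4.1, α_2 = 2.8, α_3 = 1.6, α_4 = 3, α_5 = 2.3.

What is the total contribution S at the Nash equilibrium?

13.8

University i's FOC: ∂u_i/∂s_i = α_i − s_i = 0, so s_i* = α_i.
NE contributions = (4.1, 2.8, 1.6, 3, 2.3); S = 13.8.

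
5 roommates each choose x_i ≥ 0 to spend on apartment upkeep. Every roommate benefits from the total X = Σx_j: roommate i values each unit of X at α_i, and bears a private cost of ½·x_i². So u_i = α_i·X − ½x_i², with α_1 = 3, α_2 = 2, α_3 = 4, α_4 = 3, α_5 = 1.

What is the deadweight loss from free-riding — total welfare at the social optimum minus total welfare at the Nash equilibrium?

273

Roommate i's FOC: ∂u_i/∂x_i = α_i − x_i = 0, so x_i* = α_i.
NE contributions = (3, 2, 4, 3, 1); X = 13.
W^NE = (Σα)·X − ½Σα_i² = 13² − ½·39 = 149.5.
Planner sets x_i = Σα_j = 13 for every i, so X^SO = 5·13 = 65.
W^SO = (Σα)·X^SO − ½·5·(Σα)² = (5/2)·13² = 422.5.
Deadweight loss = W^SO − W^NE = 273.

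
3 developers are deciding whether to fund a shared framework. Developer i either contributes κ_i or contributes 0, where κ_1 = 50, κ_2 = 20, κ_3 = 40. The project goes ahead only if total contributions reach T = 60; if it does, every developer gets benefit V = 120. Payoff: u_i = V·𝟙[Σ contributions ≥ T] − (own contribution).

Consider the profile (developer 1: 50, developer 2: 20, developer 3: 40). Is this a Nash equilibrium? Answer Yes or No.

No

Total = 110 ≥ 60: provided.
Developer 1 (pledges 50, payoff 70): dropping to 0 → total 60, payoff 120. Profitable deviation.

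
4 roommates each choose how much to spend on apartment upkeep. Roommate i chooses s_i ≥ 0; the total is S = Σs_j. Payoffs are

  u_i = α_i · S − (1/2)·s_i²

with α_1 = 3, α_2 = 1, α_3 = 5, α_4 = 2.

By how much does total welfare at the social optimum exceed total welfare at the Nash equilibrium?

140.5

Roommate i's FOC: ∂u_i/∂s_i = α_i − s_i = 0, so s_i* = α_i.
NE contributions = (3, 1, 5, 2); S = 11.
W^NE = (Σα)·S − ½Σα_i² = 11² − ½·39 = 101.5.
Planner sets s_i = Σα_j = 11 for every i, so S^SO = 4·11 = 44.
W^SO = (Σα)·S^SO − ½·4·(Σα)² = (4/2)·11² = 242.
Deadweight loss = W^SO − W^NE = 140.5.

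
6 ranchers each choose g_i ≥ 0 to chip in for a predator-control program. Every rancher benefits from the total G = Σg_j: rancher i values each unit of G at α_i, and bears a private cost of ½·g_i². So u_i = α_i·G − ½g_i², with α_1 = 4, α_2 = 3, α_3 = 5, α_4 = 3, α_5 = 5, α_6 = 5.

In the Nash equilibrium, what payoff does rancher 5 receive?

112.5

Rancher i's FOC: ∂u_i/∂g_i = α_i − g_i = 0, so g_i* = α_i.
NE contributions = (4, 3, 5, 3, 5, 5); G = 25.
u_5 = α_5·G − ½·(g_5)² = 5·25 − ½·5² = 112.5.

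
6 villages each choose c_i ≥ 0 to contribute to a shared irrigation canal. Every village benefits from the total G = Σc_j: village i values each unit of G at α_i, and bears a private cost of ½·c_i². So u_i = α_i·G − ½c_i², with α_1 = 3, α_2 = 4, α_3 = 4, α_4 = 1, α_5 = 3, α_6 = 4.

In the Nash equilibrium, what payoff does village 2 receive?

68

Village i's FOC: ∂u_i/∂c_i = α_i − c_i = 0, so c_i* = α_i.
NE contributions = (3, 4, 4, 1, 3, 4); G = 19.
u_2 = α_2·G − ½·(c_2)² = 4·19 − ½·4² = 68.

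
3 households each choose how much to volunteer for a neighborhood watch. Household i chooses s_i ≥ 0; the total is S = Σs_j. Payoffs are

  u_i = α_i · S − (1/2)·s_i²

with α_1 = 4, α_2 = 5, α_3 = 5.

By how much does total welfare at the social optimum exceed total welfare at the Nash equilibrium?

Household i's FOC: ∂u_i/∂s_i = α_i − s_i = 0, so s_i* = α_i.
NE contributions = (4, 5, 5); S = 14.
W^NE = (Σα)·S − ½Σα_i² = 14² − ½·66 = 163.
Planner sets s_i = Σα_j = 14 for every i, so S^SO = 3·14 = 42.
W^SO = (Σα)·S^SO − ½·3·(Σα)² = (3/2)·14² = 294.
Deadweight loss = W^SO − W^NE = 131.

131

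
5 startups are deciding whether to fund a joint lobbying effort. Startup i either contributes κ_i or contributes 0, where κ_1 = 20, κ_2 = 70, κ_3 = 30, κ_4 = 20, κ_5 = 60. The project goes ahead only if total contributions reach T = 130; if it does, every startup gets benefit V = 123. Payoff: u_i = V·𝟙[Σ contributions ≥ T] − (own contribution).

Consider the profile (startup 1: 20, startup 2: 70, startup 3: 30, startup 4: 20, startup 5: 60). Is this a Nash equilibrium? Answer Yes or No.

Total = 200 ≥ 130: provided.
Startup 1 (pledges 20, payoff 103): dropping to 0 → total 180, payoff 123. Profitable deviation.

No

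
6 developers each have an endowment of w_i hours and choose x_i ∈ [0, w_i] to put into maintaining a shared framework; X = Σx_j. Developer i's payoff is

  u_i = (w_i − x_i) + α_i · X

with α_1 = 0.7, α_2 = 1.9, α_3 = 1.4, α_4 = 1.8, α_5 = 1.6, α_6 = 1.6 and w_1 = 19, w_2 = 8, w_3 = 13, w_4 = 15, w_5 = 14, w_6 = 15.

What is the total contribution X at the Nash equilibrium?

∂u_i/∂x_i = α_i − 1, so developer i contributes w_i if α_i > 1, else 0.
α_i > 1 for i ∈ {2, 3, 4, 5, 6}; NE contributions (0, 8, 13, 15, 14, 15), X = 65.

65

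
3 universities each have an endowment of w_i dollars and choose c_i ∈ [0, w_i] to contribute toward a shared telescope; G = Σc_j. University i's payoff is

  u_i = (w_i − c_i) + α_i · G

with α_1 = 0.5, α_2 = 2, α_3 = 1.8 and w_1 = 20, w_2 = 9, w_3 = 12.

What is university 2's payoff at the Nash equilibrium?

∂u_i/∂c_i = α_i − 1, so university i contributes w_i if α_i > 1, else 0.
α_i > 1 for i ∈ {2, 3}; NE contributions (0, 9, 12), G = 21.
u_2 = (9 − 9) + 2·21 = 42.

42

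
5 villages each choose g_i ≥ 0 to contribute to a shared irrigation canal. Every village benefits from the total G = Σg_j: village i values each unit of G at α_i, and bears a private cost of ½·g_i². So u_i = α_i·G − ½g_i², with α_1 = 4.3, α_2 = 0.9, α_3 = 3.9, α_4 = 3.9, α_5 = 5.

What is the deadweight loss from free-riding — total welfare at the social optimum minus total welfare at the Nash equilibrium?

523.36

Village i's FOC: ∂u_i/∂g_i = α_i − g_i = 0, so g_i* = α_i.
NE contributions = (4.3, 0.9, 3.9, 3.9, 5); G = 18.
W^NE = (Σα)·G − ½Σα_i² = 18² − ½·74.72 = 286.64.
Planner sets g_i = Σα_j = 18 for every i, so G^SO = 5·18 = 90.
W^SO = (Σα)·G^SO − ½·5·(Σα)² = (5/2)·18² = 810.
Deadweight loss = W^SO − W^NE = 523.36.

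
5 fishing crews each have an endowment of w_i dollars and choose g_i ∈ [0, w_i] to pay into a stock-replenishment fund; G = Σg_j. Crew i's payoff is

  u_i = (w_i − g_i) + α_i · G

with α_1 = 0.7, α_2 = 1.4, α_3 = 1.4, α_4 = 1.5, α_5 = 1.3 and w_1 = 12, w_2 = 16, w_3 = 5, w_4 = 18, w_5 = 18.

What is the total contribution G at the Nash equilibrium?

57

∂u_i/∂g_i = α_i − 1, so crew i contributes w_i if α_i > 1, else 0.
α_i > 1 for i ∈ {2, 3, 4, 5}; NE contributions (0, 16, 5, 18, 18), G = 57.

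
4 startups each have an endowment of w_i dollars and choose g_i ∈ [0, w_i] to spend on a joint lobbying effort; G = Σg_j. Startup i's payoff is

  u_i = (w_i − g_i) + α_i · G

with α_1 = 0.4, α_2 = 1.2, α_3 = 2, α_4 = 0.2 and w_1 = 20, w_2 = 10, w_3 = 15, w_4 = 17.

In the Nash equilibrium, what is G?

∂u_i/∂g_i = α_i − 1, so startup i contributes w_i if α_i > 1, else 0.
α_i > 1 for i ∈ {2, 3}; NE contributions (0, 10, 15, 0), G = 25.

25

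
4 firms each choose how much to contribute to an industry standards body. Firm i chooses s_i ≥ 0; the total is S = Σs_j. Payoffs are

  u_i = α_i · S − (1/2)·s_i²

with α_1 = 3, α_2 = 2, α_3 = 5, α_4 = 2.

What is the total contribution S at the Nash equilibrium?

12

Firm i's FOC: ∂u_i/∂s_i = α_i − s_i = 0, so s_i* = α_i.
NE contributions = (3, 2, 5, 2); S = 12.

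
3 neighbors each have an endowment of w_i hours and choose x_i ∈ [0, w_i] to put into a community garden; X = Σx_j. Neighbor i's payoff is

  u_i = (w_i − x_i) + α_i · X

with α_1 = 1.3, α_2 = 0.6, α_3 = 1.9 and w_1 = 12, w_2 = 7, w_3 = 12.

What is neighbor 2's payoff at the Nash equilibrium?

∂u_i/∂x_i = α_i − 1, so neighbor i contributes w_i if α_i > 1, else 0.
α_i > 1 for i ∈ {1, 3}; NE contributions (12, 0, 12), X = 24.
u_2 = (7 − 0) + 0.6·24 = 21.4.

21.4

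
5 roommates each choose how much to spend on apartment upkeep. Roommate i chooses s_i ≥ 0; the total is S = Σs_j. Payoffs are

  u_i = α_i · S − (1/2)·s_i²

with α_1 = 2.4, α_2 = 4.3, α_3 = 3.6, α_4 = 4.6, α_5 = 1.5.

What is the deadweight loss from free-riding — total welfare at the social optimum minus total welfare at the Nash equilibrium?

433.75

Roommate i's FOC: ∂u_i/∂s_i = α_i − s_i = 0, so s_i* = α_i.
NE contributions = (2.4, 4.3, 3.6, 4.6, 1.5); S = 16.4.
W^NE = (Σα)·S − ½Σα_i² = 16.4² − ½·60.62 = 238.65.
Planner sets s_i = Σα_j = 16.4 for every i, so S^SO = 5·16.4 = 82.
W^SO = (Σα)·S^SO − ½·5·(Σα)² = (5/2)·16.4² = 672.4.
Deadweight loss = W^SO − W^NE = 433.75.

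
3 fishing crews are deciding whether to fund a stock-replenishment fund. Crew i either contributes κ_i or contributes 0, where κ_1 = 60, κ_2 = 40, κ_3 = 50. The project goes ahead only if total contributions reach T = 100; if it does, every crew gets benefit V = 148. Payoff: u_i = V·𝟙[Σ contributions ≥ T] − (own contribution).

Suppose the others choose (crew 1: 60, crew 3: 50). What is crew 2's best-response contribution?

0

Others' total = 110 ≥ 100; contributing adds cost 40 for no extra benefit.
Best response: 0.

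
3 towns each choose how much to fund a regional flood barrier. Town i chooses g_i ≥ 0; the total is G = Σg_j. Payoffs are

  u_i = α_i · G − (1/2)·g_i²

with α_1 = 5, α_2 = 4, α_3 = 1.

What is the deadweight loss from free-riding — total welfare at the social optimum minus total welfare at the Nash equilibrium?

Town i's FOC: ∂u_i/∂g_i = α_i − g_i = 0, so g_i* = α_i.
NE contributions = (5, 4, 1); G = 10.
W^NE = (Σα)·G − ½Σα_i² = 10² − ½·42 = 79.
Planner sets g_i = Σα_j = 10 for every i, so G^SO = 3·10 = 30.
W^SO = (Σα)·G^SO − ½·3·(Σα)² = (3/2)·10² = 150.
Deadweight loss = W^SO − W^NE = 71.

71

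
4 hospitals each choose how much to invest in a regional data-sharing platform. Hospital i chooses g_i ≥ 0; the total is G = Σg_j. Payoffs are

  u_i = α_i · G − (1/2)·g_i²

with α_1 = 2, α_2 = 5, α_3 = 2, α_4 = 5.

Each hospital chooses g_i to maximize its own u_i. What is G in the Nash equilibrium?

14

Hospital i's FOC: ∂u_i/∂g_i = α_i − g_i = 0, so g_i* = α_i.
NE contributions = (2, 5, 2, 5); G = 14.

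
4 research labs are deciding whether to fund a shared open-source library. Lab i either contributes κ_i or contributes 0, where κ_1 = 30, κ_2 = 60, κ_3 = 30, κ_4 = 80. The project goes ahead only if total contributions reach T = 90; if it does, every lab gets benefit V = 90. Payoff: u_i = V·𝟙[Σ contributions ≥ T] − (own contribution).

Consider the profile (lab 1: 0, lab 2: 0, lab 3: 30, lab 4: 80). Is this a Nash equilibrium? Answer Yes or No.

Total = 110 ≥ 90: provided.
Lab 1 (pledges 0, payoff 90): pledging 30 → total 140, payoff 60. No gain.
Lab 2 (pledges 0, payoff 90): pledging 60 → total 170, payoff 30. No gain.
Lab 3 (pledges 30, payoff 60): dropping to 0 → total 80, payoff 0. No gain.
Lab 4 (pledges 80, payoff 10): dropping to 0 → total 30, payoff 0. No gain.

Yes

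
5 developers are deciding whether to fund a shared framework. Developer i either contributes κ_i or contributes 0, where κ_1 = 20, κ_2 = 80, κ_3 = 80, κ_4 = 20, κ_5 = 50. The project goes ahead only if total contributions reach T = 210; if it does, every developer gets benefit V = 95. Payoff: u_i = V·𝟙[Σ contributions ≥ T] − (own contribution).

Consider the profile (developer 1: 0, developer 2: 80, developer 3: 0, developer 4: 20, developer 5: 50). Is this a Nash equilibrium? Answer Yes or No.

No

Total = 150 < 210: not provided.
Developer 1 (pledges 0, payoff 0): pledging 20 → total 170, payoff -20. No gain.
Developer 2 (pledges 80, payoff -80): dropping to 0 → total 70, payoff 0. Profitable deviation.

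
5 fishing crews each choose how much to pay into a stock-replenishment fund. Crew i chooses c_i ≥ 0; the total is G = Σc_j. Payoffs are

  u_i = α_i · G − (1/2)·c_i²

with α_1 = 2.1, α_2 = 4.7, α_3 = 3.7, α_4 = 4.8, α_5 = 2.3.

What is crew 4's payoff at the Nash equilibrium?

72.96

Crew i's FOC: ∂u_i/∂c_i = α_i − c_i = 0, so c_i* = α_i.
NE contributions = (2.1, 4.7, 3.7, 4.8, 2.3); G = 17.6.
u_4 = α_4·G − ½·(c_4)² = 4.8·17.6 − ½·4.8² = 72.96.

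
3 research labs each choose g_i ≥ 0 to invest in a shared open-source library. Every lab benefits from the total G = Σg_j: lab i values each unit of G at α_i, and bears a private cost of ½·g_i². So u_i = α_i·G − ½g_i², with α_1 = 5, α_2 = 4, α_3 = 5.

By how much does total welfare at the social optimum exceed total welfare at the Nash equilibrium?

Lab i's FOC: ∂u_i/∂g_i = α_i − g_i = 0, so g_i* = α_i.
NE contributions = (5, 4, 5); G = 14.
W^NE = (Σα)·G − ½Σα_i² = 14² − ½·66 = 163.
Planner sets g_i = Σα_j = 14 for every i, so G^SO = 3·14 = 42.
W^SO = (Σα)·G^SO − ½·3·(Σα)² = (3/2)·14² = 294.
Deadweight loss = W^SO − W^NE = 131.

131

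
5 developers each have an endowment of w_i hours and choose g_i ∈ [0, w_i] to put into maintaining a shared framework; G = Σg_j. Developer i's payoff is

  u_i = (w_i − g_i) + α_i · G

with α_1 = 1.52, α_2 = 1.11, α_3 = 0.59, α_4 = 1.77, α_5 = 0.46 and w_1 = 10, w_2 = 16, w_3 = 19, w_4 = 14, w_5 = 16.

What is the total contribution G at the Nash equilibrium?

40

∂u_i/∂g_i = α_i − 1, so developer i contributes w_i if α_i > 1, else 0.
α_i > 1 for i ∈ {1, 2, 4}; NE contributions (10, 16, 0, 14, 0), G = 40.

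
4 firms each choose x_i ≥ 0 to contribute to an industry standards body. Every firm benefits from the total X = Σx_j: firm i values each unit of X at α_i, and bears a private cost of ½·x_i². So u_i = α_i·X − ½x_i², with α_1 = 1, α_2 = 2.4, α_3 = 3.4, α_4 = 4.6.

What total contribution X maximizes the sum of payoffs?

Planner FOC: ∂(Σu_j)/∂x_i = (Σα_j) − x_i = 0, so x_i^SO = Σα_j = 11.4 for every i; X^SO = 45.6.

45.6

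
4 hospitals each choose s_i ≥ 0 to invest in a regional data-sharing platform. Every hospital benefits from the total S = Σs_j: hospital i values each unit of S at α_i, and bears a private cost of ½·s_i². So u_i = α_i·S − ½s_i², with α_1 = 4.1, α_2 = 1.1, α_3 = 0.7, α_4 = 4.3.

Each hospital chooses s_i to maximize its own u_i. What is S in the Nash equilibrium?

Hospital i's FOC: ∂u_i/∂s_i = α_i − s_i = 0, so s_i* = α_i.
NE contributions = (4.1, 1.1, 0.7, 4.3); S = 10.2.

10.2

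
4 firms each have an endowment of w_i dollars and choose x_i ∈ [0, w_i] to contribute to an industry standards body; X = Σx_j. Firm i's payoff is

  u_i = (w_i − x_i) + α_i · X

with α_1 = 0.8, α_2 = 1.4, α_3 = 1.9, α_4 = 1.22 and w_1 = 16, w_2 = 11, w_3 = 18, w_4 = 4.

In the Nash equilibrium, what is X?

∂u_i/∂x_i = α_i − 1, so firm i contributes w_i if α_i > 1, else 0.
α_i > 1 for i ∈ {2, 3, 4}; NE contributions (0, 11, 18, 4), X = 33.

33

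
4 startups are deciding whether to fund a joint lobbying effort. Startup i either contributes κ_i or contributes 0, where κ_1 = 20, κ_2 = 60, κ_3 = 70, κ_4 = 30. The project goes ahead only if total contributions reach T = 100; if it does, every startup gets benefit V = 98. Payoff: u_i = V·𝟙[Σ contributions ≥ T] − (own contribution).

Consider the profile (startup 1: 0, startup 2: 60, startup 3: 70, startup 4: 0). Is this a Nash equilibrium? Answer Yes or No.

Yes

Total = 130 ≥ 100: provided.
Startup 1 (pledges 0, payoff 98): pledging 20 → total 150, payoff 78. No gain.
Startup 2 (pledges 60, payoff 38): dropping to 0 → total 70, payoff 0. No gain.
Startup 3 (pledges 70, payoff 28): dropping to 0 → total 60, payoff 0. No gain.
Startup 4 (pledges 0, payoff 98): pledging 30 → total 160, payoff 68. No gain.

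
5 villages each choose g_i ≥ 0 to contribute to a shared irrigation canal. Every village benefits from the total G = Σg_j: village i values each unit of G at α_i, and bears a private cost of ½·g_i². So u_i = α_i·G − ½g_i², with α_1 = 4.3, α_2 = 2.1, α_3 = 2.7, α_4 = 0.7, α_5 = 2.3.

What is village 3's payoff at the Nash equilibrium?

Village i's FOC: ∂u_i/∂g_i = α_i − g_i = 0, so g_i* = α_i.
NE contributions = (4.3, 2.1, 2.7, 0.7, 2.3); G = 12.1.
u_3 = α_3·G − ½·(g_3)² = 2.7·12.1 − ½·2.7² = 29.025.

29.025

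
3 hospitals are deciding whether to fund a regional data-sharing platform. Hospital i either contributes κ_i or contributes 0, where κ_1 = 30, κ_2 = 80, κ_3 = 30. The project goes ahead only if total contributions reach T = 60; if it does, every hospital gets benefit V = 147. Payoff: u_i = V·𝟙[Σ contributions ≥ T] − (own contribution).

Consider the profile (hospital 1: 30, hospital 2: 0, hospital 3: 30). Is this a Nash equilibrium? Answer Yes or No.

Total = 60 ≥ 60: provided.
Hospital 1 (pledges 30, payoff 117): dropping to 0 → total 30, payoff 0. No gain.
Hospital 2 (pledges 0, payoff 147): pledging 80 → total 140, payoff 67. No gain.
Hospital 3 (pledges 30, payoff 117): dropping to 0 → total 30, payoff 0. No gain.

Yes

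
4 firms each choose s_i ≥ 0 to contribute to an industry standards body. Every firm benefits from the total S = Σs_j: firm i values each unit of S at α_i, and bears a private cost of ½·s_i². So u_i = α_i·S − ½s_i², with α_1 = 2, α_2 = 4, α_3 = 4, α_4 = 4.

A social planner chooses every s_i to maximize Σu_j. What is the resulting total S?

56

Planner FOC: ∂(Σu_j)/∂s_i = (Σα_j) − s_i = 0, so s_i^SO = Σα_j = 14 for every i; S^SO = 56.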